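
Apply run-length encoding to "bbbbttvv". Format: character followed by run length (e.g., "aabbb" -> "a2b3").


Input: 'bbbbttvv'
Operation: identify consecutive runs
Runs: 'bbbb' -> b4, 'tt' -> t2, 'vv' -> v2
Encoded: b4t2v2


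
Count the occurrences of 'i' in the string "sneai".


Input string: 'sneai'
Target character: 'i'
Scan each position: s[4]='i'
Matches found at indices: 4
Total: 1


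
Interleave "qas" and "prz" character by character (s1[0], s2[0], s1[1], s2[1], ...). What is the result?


String 1: 'qas'
String 2: 'prz'
Operation: alternate characters
Pairs: 'q'+'p', 'a'+'r', 's'+'z'
Result: qparsz


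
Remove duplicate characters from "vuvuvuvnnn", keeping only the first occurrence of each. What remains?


Input: 'vuvuvuvnnn'
Operation: keep first occurrence of each character
Scan: s[0]='v' new -> keep; s[1]='u' new -> keep; s[2]='v' seen -> skip; s[3]='u' seen -> skip; s[4]='v' seen -> skip; s[5]='u' seen -> skip; s[6]='v' seen -> skip; s[7]='n' new -> keep; s[8]='n' seen -> skip; s[9]='n' seen -> skip
Result: vun


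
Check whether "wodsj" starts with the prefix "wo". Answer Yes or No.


Input string: 'wodsj'
Prefix to check: 'wo'
First 2 characters of input: 'wo'
Match: True
Result: Yes


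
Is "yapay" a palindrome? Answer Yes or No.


Input string: 'yapay'
Reversed: 'yapay'
Compare pairs: s[0]='y' vs s[4]='y' (match), s[1]='a' vs s[3]='a' (match)
Palindrome: Yes


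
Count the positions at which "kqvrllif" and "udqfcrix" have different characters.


String 1: 'kqvrllif'
String 2: 'udqfcrix'
Compare each position: pos 0: 'k'!='u', pos 1: 'q'!='d', pos 2: 'v'!='q', pos 3: 'r'!='f', pos 4: 'l'!='c', pos 5: 'l'!='r', pos 6: 'i'=='i', pos 7: 'f'!='x'
Differing positions: 7
Hamming distance: 7


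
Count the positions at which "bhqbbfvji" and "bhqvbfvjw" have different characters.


String 1: 'bhqbbfvji'
String 2: 'bhqvbfvjw'
Compare each position: pos 0: 'b'=='b', pos 1: 'h'=='h', pos 2: 'q'=='q', pos 3: 'b'!='v', pos 4: 'b'=='b', pos 5: 'f'=='f', pos 6: 'v'=='v', pos 7: 'j'=='j', pos 8: 'i'!='w'
Differing positions: 2
Hamming distance: 2


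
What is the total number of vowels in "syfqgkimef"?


Input string: 'syfqgkimef'
Operation: count vowels (a, e, i, o, u)
Scan: s[0]='s', s[1]='y', s[2]='f', s[3]='q', s[4]='g', s[5]='k', s[6]='i' (vowel), s[7]='m', s[8]='e' (vowel), s[9]='f'
Vowels found: 2
Result: 2


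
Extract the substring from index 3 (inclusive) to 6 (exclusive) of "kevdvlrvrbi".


Input string: 'kevdvlrvrbi'
Operation: slice [3:6]
Extract characters: s[3]='d', s[4]='v', s[5]='l'
Result: dvl


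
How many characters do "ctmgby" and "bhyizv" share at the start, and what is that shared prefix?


String 1: 'ctmgby'
String 2: 'bhyizv'
Compare position by position:
pos 0: 'c' vs 'b' differ -> stop
Longest common prefix: "" (length 0)


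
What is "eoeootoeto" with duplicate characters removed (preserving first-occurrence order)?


Input: 'eoeootoeto'
Operation: keep first occurrence of each character
Scan: s[0]='e' new -> keep; s[1]='o' new -> keep; s[2]='e' seen -> skip; s[3]='o' seen -> skip; s[4]='o' seen -> skip; s[5]='t' new -> keep; s[6]='o' seen -> skip; s[7]='e' seen -> skip; s[8]='t' seen -> skip; s[9]='o' seen -> skip
Result: eot


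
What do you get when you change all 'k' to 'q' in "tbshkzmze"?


Input string: 'tbshkzmze'
Operation: replace 'k' with 'q'
Positions of 'k': 4
After replacement: tbshqzmze


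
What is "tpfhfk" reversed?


Input string: 'tpfhfk'
Operation: reverse character order
Original order: 't' -> 'p' -> 'f' -> 'h' -> 'f' -> 'k'
Reversed order: 'k' -> 'f' -> 'h' -> 'f' -> 'p' -> 't'
Result: kfhfpt


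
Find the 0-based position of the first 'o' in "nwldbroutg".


Input string: 'nwldbroutg'
Target: 'o'
Scanning left to right: s[0]='n', s[1]='w', s[2]='l', s[3]='d', s[4]='b', s[5]='r', s[6]='o'
First match at index: 6


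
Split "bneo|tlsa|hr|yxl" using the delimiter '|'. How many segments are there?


Input string: 'bneo|tlsa|hr|yxl'
Delimiter: '|'
Split result: 'bneo', 'tlsa', 'hr', 'yxl'
Number of parts: 4


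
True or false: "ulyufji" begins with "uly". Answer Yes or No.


Input string: 'ulyufji'
Prefix to check: 'uly'
First 3 characters of input: 'uly'
Match: True
Result: Yes


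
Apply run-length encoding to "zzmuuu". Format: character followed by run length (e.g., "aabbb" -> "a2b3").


Input: 'zzmuuu'
Operation: identify consecutive runs
Runs: 'zz' -> z2, 'm' -> m1, 'uuu' -> u3
Encoded: z2m1u3


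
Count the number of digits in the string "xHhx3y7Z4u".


Input string: 'xHhx3y7Z4u'
Operation: count digit characters (0-9)
Scan: 'x', 'H', 'h', 'x', '3'(digit), 'y', '7'(digit), 'Z', '4'(digit), 'u'
Digits found: 3
Result: 3


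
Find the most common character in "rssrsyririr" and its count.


Input: 'rssrsyririr'
Operation: tally each character
Counts: 'i':2, 'r':5, 's':3, 'y':1
Maximum: 'r' appears 5 times


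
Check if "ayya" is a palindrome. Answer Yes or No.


Input string: 'ayya'
Reversed: 'ayya'
Compare pairs: s[0]='a' vs s[3]='a' (match), s[1]='y' vs s[2]='y' (match)
Palindrome: Yes


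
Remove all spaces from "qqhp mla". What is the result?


Input string: 'qqhp mla'
Operation: remove all spaces
Words: 'qqhp', 'mla'
Join without spaces: qqhpmla


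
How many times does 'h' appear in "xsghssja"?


Input string: 'xsghssja'
Target character: 'h'
Scan each position: s[3]='h'
Matches found at indices: 3
Total: 1


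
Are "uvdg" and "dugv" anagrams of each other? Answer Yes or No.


String 1: 'uvdg' -> sorted: 'dguv'
String 2: 'dugv' -> sorted: 'dguv'
Compare sorted forms: 'dguv' == 'dguv'
Anagram: Yes


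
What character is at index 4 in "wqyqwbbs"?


Input string: 'wqyqwbbs'
Operation: get character at index 4
Index mapping: s[0]='w', s[1]='q', s[2]='y', s[3]='q', s[4]='w'
Result: 'w'


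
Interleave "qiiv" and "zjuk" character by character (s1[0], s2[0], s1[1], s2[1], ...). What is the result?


String 1: 'qiiv'
String 2: 'zjuk'
Operation: alternate characters
Pairs: 'q'+'z', 'i'+'j', 'i'+'u', 'v'+'k'
Result: qzijiuvk


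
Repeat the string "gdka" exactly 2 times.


Input string: 'gdka'
Operation: repeat 2 times
Concatenation: 'gdka' + 'gdka'
Result: gdkagdka


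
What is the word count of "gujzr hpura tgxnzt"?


Input string: 'gujzr hpura tgxnzt'
Operation: split by spaces
Words found: 'gujzr', 'hpura', 'tgxnzt'
Word count: 3


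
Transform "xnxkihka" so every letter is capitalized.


Input string: 'xnxkihka'
Operation: convert each letter to uppercase
Mapping: 'x'->'X', 'n'->'N', 'x'->'X', 'k'->'K', 'i'->'I', 'h'->'H', 'k'->'K', 'a'->'A'
Result: XNXKIHKA


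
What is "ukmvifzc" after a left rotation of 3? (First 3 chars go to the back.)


Input: 'ukmvifzc', shift = 3
Operation: split at index 3 and swap parts
Front part s[0:3] = 'ukm'
Back part s[3:] = 'vifzc'
Rotated = back + front = 'vifzc' + 'ukm'
Result: vifzcukm


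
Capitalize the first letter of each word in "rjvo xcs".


Input string: 'rjvo xcs'
Operation: capitalize first letter of each word
Word transformations: 'rjvo'->'Rjvo', 'xcs'->'Xcs'
Result: Rjvo Xcs


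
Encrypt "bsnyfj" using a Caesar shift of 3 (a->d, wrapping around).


Input: 'bsnyfj', shift = 3
Operation: for each letter, (position + 3) mod 26
Mapping: 'b'(1+3=4)->'e', 's'(18+3=21)->'v', 'n'(13+3=16)->'q', 'y'(24+3=27, 27 mod 26=1)->'b', 'f'(5+3=8)->'i', 'j'(9+3=12)->'m'
Result: evqbim


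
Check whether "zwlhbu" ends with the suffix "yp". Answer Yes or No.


Input string: 'zwlhbu'
Suffix to check: 'yp'
Last 2 characters of input: 'bu'
Match: False
Result: No


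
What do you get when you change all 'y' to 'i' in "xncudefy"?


Input string: 'xncudefy'
Operation: replace 'y' with 'i'
Positions of 'y': 7
After replacement: xncudefi


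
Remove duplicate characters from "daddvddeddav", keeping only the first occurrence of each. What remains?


Input: 'daddvddeddav'
Operation: keep first occurrence of each character
Scan: s[0]='d' new -> keep; s[1]='a' new -> keep; s[2]='d' seen -> skip; s[3]='d' seen -> skip; s[4]='v' new -> keep; s[5]='d' seen -> skip; s[6]='d' seen -> skip; s[7]='e' new -> keep; s[8]='d' seen -> skip; s[9]='d' seen -> skip; s[10]='a' seen -> skip; s[11]='v' seen -> skip
Result: dave


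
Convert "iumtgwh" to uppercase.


Input string: 'iumtgwh'
Operation: convert each letter to uppercase
Mapping: 'i'->'I', 'u'->'U', 'm'->'M', 't'->'T', 'g'->'G', 'w'->'W', 'h'->'H'
Result: IUMTGWH


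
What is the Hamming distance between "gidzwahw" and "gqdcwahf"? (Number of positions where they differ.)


String 1: 'gidzwahw'
String 2: 'gqdcwahf'
Compare each position: pos 0: 'g'=='g', pos 1: 'i'!='q', pos 2: 'd'=='d', pos 3: 'z'!='c', pos 4: 'w'=='w', pos 5: 'a'=='a', pos 6: 'h'=='h', pos 7: 'w'!='f'
Differing positions: 3
Hamming distance: 3


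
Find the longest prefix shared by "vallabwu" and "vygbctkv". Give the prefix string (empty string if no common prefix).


String 1: 'vallabwu'
String 2: 'vygbctkv'
Compare position by position:
pos 0: 'v' vs 'v' match
pos 1: 'a' vs 'y' differ -> stop
Longest common prefix: "v" (length 1)


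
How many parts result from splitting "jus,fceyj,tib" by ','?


Input string: 'jus,fceyj,tib'
Delimiter: ','
Split result: 'jus', 'fceyj', 'tib'
Number of parts: 3


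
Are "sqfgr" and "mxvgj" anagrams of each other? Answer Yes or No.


String 1: 'sqfgr' -> sorted: 'fgqrs'
String 2: 'mxvgj' -> sorted: 'gjmvx'
Compare sorted forms: 'fgqrs' != 'gjmvx'
Anagram: No


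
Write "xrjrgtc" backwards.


Input string: 'xrjrgtc'
Operation: reverse character order
Original order: 'x' -> 'r' -> 'j' -> 'r' -> 'g' -> 't' -> 'c'
Reversed order: 'c' -> 't' -> 'g' -> 'r' -> 'j' -> 'r' -> 'x'
Result: ctgrjrx


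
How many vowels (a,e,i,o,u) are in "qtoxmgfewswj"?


Input string: 'qtoxmgfewswj'
Operation: count vowels (a, e, i, o, u)
Scan: s[0]='q', s[1]='t', s[2]='o' (vowel), s[3]='x', s[4]='m', s[5]='g', s[6]='f', s[7]='e' (vowel), s[8]='w', s[9]='s', s[10]='w', s[11]='j'
Vowels found: 2
Result: 2


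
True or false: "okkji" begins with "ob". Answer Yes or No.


Input string: 'okkji'
Prefix to check: 'ob'
First 2 characters of input: 'ok'
Match: False
Result: No


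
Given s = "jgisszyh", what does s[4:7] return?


Input string: 'jgisszyh'
Operation: slice [4:7]
Extract characters: s[4]='s', s[5]='z', s[6]='y'
Result: szy


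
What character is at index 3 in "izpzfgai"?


Input string: 'izpzfgai'
Operation: get character at index 3
Index mapping: s[0]='i', s[1]='z', s[2]='p', s[3]='z'
Result: 'z'


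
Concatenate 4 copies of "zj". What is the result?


Input string: 'zj'
Operation: repeat 4 times
Concatenation: 'zj' + 'zj' + 'zj' + 'zj'
Result: zjzjzjzj


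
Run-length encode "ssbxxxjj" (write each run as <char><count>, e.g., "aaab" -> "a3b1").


Input: 'ssbxxxjj'
Operation: identify consecutive runs
Runs: 'ss' -> s2, 'b' -> b1, 'xxx' -> x3, 'jj' -> j2
Encoded: s2b1x3j2


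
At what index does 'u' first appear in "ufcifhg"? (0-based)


Input string: 'ufcifhg'
Target: 'u'
Scanning left to right: s[0]='u'
First match at index: 0


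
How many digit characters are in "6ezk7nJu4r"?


Input string: '6ezk7nJu4r'
Operation: count digit characters (0-9)
Scan: '6'(digit), 'e', 'z', 'k', '7'(digit), 'n', 'J', 'u', '4'(digit), 'r'
Digits found: 3
Result: 3


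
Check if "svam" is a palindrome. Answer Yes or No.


Input string: 'svam'
Reversed: 'mavs'
Compare pairs: s[0]='s' vs s[3]='m' (mismatch), s[1]='v' vs s[2]='a' (mismatch)
Palindrome: No


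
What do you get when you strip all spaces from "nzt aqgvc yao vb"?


Input string: 'nzt aqgvc yao vb'
Operation: remove all spaces
Words: 'nzt', 'aqgvc', 'yao', 'vb'
Join without spaces: nztaqgvcyaovb


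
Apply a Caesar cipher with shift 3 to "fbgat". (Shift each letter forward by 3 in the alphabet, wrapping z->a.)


Input: 'fbgat', shift = 3
Operation: for each letter, (position + 3) mod 26
Mapping: 'f'(5+3=8)->'i', 'b'(1+3=4)->'e', 'g'(6+3=9)->'j', 'a'(0+3=3)->'d', 't'(19+3=22)->'w'
Result: iejdw


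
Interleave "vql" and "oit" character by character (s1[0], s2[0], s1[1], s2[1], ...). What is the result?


String 1: 'vql'
String 2: 'oit'
Operation: alternate characters
Pairs: 'v'+'o', 'q'+'i', 'l'+'t'
Result: voqilt


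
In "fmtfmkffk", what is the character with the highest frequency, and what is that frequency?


Input: 'fmtfmkffk'
Operation: tally each character
Counts: 'f':4, 'k':2, 'm':2, 't':1
Maximum: 'f' appears 4 times


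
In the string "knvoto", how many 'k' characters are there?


Input string: 'knvoto'
Target character: 'k'
Scan each position: s[0]='k'
Matches found at indices: 0
Total: 1


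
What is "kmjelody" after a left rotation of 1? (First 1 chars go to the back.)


Input: 'kmjelody', shift = 1
Operation: split at index 1 and swap parts
Front part s[0:1] = 'k'
Back part s[1:] = 'mjelody'
Rotated = back + front = 'mjelody' + 'k'
Result: mjelodyk


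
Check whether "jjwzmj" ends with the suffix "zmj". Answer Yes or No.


Input string: 'jjwzmj'
Suffix to check: 'zmj'
Last 3 characters of input: 'zmj'
Match: True
Result: Yes


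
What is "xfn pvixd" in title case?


Input string: 'xfn pvixd'
Operation: capitalize first letter of each word
Word transformations: 'xfn'->'Xfn', 'pvixd'->'Pvixd'
Result: Xfn Pvixd


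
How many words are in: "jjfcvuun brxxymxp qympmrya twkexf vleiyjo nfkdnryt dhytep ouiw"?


Input string: 'jjfcvuun brxxymxp qympmrya twkexf vleiyjo nfkdnryt dhytep ouiw'
Operation: split by spaces
Words found: 'jjfcvuun', 'brxxymxp', 'qympmrya', 'twkexf', 'vleiyjo', 'nfkdnryt', 'dhytep', 'ouiw'
Word count: 8


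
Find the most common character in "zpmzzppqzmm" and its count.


Input: 'zpmzzppqzmm'
Operation: tally each character
Counts: 'm':3, 'p':3, 'q':1, 'z':4
Maximum: 'z' appears 4 times


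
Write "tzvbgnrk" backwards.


Input string: 'tzvbgnrk'
Operation: reverse character order
Original order: 't' -> 'z' -> 'v' -> 'b' -> 'g' -> 'n' -> 'r' -> 'k'
Reversed order: 'k' -> 'r' -> 'n' -> 'g' -> 'b' -> 'v' -> 'z' -> 't'
Result: krngbvzt


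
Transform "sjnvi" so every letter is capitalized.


Input string: 'sjnvi'
Operation: convert each letter to uppercase
Mapping: 's'->'S', 'j'->'J', 'n'->'N', 'v'->'V', 'i'->'I'
Result: SJNVI


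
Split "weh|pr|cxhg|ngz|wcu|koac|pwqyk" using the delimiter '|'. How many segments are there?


Input string: 'weh|pr|cxhg|ngz|wcu|koac|pwqyk'
Delimiter: '|'
Split result: 'weh', 'pr', 'cxhg', 'ngz', 'wcu', 'koac', 'pwqyk'
Number of parts: 7


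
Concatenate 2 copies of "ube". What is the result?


Input string: 'ube'
Operation: repeat 2 times
Concatenation: 'ube' + 'ube'
Result: ubeube


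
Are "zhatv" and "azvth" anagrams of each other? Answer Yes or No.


String 1: 'zhatv' -> sorted: 'ahtvz'
String 2: 'azvth' -> sorted: 'ahtvz'
Compare sorted forms: 'ahtvz' == 'ahtvz'
Anagram: Yes


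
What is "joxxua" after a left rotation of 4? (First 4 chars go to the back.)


Input: 'joxxua', shift = 4
Operation: split at index 4 and swap parts
Front part s[0:4] = 'joxx'
Back part s[4:] = 'ua'
Rotated = back + front = 'ua' + 'joxx'
Result: uajoxx


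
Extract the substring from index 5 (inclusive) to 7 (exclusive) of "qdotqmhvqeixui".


Input string: 'qdotqmhvqeixui'
Operation: slice [5:7]
Extract characters: s[5]='m', s[6]='h'
Result: mh


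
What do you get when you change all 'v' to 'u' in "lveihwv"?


Input string: 'lveihwv'
Operation: replace 'v' with 'u'
Positions of 'v': 1, 6
After replacement: lueihwu


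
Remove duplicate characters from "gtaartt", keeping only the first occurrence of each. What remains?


Input: 'gtaartt'
Operation: keep first occurrence of each character
Scan: s[0]='g' new -> keep; s[1]='t' new -> keep; s[2]='a' new -> keep; s[3]='a' seen -> skip; s[4]='r' new -> keep; s[5]='t' seen -> skip; s[6]='t' seen -> skip
Result: gtar


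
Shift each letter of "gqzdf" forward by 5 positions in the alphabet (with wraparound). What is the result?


Input: 'gqzdf', shift = 5
Operation: for each letter, (position + 5) mod 26
Mapping: 'g'(6+5=11)->'l', 'q'(16+5=21)->'v', 'z'(25+5=30, 30 mod 26=4)->'e', 'd'(3+5=8)->'i', 'f'(5+5=10)->'k'
Result: lveik


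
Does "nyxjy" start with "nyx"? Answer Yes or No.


Input string: 'nyxjy'
Prefix to check: 'nyx'
First 3 characters of input: 'nyx'
Match: True
Result: Yes


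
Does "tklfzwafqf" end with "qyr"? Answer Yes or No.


Input string: 'tklfzwafqf'
Suffix to check: 'qyr'
Last 3 characters of input: 'fqf'
Match: False
Result: No


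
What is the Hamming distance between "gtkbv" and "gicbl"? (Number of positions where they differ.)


String 1: 'gtkbv'
String 2: 'gicbl'
Compare each position: pos 0: 'g'=='g', pos 1: 't'!='i', pos 2: 'k'!='c', pos 3: 'b'=='b', pos 4: 'v'!='l'
Differing positions: 3
Hamming distance: 3


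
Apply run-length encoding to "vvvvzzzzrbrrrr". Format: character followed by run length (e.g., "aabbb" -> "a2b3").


Input: 'vvvvzzzzrbrrrr'
Operation: identify consecutive runs
Runs: 'vvvv' -> v4, 'zzzz' -> z4, 'r' -> r1, 'b' -> b1, 'rrrr' -> r4
Encoded: v4z4r1b1r4


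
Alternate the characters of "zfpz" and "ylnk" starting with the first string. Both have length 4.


String 1: 'zfpz'
String 2: 'ylnk'
Operation: alternate characters
Pairs: 'z'+'y', 'f'+'l', 'p'+'n', 'z'+'k'
Result: zyflpnzk


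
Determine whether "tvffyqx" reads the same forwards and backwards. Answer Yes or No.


Input string: 'tvffyqx'
Reversed: 'xqyffvt'
Compare pairs: s[0]='t' vs s[6]='x' (mismatch), s[1]='v' vs s[5]='q' (mismatch), s[2]='f' vs s[4]='y' (mismatch)
Palindrome: No


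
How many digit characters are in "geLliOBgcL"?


Input string: 'geLliOBgcL'
Operation: count digit characters (0-9)
Scan: 'g', 'e', 'L', 'l', 'i', 'O', 'B', 'g', 'c', 'L'
Digits found: 0
Result: 0


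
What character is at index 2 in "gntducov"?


Input string: 'gntducov'
Operation: get character at index 2
Index mapping: s[0]='g', s[1]='n', s[2]='t'
Result: 't'


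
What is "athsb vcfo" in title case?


Input string: 'athsb vcfo'
Operation: capitalize first letter of each word
Word transformations: 'athsb'->'Athsb', 'vcfo'->'Vcfo'
Result: Athsb Vcfo


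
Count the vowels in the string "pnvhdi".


Input string: 'pnvhdi'
Operation: count vowels (a, e, i, o, u)
Scan: s[0]='p', s[1]='n', s[2]='v', s[3]='h', s[4]='d', s[5]='i' (vowel)
Vowels found: 1
Result: 1


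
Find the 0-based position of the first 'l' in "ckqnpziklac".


Input string: 'ckqnpziklac'
Target: 'l'
Scanning left to right: s[0]='c', s[1]='k', s[2]='q', s[3]='n', s[4]='p', s[5]='z', s[6]='i', s[7]='k', s[8]='l'
First match at index: 8


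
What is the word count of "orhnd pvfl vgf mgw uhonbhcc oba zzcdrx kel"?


Input string: 'orhnd pvfl vgf mgw uhonbhcc oba zzcdrx kel'
Operation: split by spaces
Words found: 'orhnd', 'pvfl', 'vgf', 'mgw', 'uhonbhcc', 'oba', 'zzcdrx', 'kel'
Word count: 8


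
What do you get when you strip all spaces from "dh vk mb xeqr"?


Input string: 'dh vk mb xeqr'
Operation: remove all spaces
Words: 'dh', 'vk', 'mb', 'xeqr'
Join without spaces: dhvkmbxeqr


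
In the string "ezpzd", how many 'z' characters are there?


Input string: 'ezpzd'
Target character: 'z'
Scan each position: s[1]='z', s[3]='z'
Matches found at indices: 1, 3
Total: 2


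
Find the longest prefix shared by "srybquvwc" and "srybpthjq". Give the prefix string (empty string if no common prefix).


String 1: 'srybquvwc'
String 2: 'srybpthjq'
Compare position by position:
pos 0: 's' vs 's' match
pos 1: 'r' vs 'r' match
pos 2: 'y' vs 'y' match
pos 3: 'b' vs 'b' match
pos 4: 'q' vs 'p' differ -> stop
Longest common prefix: "sryb" (length 4)


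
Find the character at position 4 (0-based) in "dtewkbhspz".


Input string: 'dtewkbhspz'
Operation: get character at index 4
Index mapping: s[0]='d', s[1]='t', s[2]='e', s[3]='w', s[4]='k'
Result: 'k'


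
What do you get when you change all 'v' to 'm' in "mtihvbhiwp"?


Input string: 'mtihvbhiwp'
Operation: replace 'v' with 'm'
Positions of 'v': 4
After replacement: mtihmbhiwp


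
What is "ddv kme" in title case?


Input string: 'ddv kme'
Operation: capitalize first letter of each word
Word transformations: 'ddv'->'Ddv', 'kme'->'Kme'
Result: Ddv Kme


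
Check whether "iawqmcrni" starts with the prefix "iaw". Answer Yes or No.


Input string: 'iawqmcrni'
Prefix to check: 'iaw'
First 3 characters of input: 'iaw'
Match: True
Result: Yes


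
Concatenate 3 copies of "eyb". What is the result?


Input string: 'eyb'
Operation: repeat 3 times
Concatenation: 'eyb' + 'eyb' + 'eyb'
Result: eybeybeyb


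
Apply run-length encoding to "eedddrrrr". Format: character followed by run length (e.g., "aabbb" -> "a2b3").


Input: 'eedddrrrr'
Operation: identify consecutive runs
Runs: 'ee' -> e2, 'ddd' -> d3, 'rrrr' -> r4
Encoded: e2d3r4


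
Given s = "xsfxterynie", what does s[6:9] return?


Input string: 'xsfxterynie'
Operation: slice [6:9]
Extract characters: s[6]='r', s[7]='y', s[8]='n'
Result: ryn


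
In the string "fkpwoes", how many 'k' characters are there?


Input string: 'fkpwoes'
Target character: 'k'
Scan each position: s[1]='k'
Matches found at indices: 1
Total: 1


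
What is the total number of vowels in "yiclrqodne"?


Input string: 'yiclrqodne'
Operation: count vowels (a, e, i, o, u)
Scan: s[0]='y', s[1]='i' (vowel), s[2]='c', s[3]='l', s[4]='r', s[5]='q', s[6]='o' (vowel), s[7]='d', s[8]='n', s[9]='e' (vowel)
Vowels found: 3
Result: 3


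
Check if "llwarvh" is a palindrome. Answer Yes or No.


Input string: 'llwarvh'
Reversed: 'hvrawll'
Compare pairs: s[0]='l' vs s[6]='h' (mismatch), s[1]='l' vs s[5]='v' (mismatch), s[2]='w' vs s[4]='r' (mismatch)
Palindrome: No


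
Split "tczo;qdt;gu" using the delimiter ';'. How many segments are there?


Input string: 'tczo;qdt;gu'
Delimiter: ';'
Split result: 'tczo', 'qdt', 'gu'
Number of parts: 3


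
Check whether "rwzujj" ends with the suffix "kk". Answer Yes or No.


Input string: 'rwzujj'
Suffix to check: 'kk'
Last 2 characters of input: 'jj'
Match: False
Result: No


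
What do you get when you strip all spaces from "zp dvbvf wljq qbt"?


Input string: 'zp dvbvf wljq qbt'
Operation: remove all spaces
Words: 'zp', 'dvbvf', 'wljq', 'qbt'
Join without spaces: zpdvbvfwljqqbt


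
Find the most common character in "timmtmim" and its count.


Input: 'timmtmim'
Operation: tally each character
Counts: 'i':2, 'm':4, 't':2
Maximum: 'm' appears 4 times


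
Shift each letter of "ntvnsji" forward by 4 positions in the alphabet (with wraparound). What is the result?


Input: 'ntvnsji', shift = 4
Operation: for each letter, (position + 4) mod 26
Mapping: 'n'(13+4=17)->'r', 't'(19+4=23)->'x', 'v'(21+4=25)->'z', 'n'(13+4=17)->'r', 's'(18+4=22)->'w', 'j'(9+4=13)->'n', 'i'(8+4=12)->'m'
Result: rxzrwnm


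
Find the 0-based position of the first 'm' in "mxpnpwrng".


Input string: 'mxpnpwrng'
Target: 'm'
Scanning left to right: s[0]='m'
First match at index: 0


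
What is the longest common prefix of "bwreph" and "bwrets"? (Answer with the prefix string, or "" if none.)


String 1: 'bwreph'
String 2: 'bwrets'
Compare position by position:
pos 0: 'b' vs 'b' match
pos 1: 'w' vs 'w' match
pos 2: 'r' vs 'r' match
pos 3: 'e' vs 'e' match
pos 4: 'p' vs 't' differ -> stop
Longest common prefix: "bwre" (length 4)


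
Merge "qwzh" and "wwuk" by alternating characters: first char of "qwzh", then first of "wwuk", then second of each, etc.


String 1: 'qwzh'
String 2: 'wwuk'
Operation: alternate characters
Pairs: 'q'+'w', 'w'+'w', 'z'+'u', 'h'+'k'
Result: qwwwzuhk


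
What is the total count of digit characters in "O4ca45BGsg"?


Input string: 'O4ca45BGsg'
Operation: count digit characters (0-9)
Scan: 'O', '4'(digit), 'c', 'a', '4'(digit), '5'(digit), 'B', 'G', 's', 'g'
Digits found: 3
Result: 3


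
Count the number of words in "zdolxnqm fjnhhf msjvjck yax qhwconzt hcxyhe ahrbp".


Input string: 'zdolxnqm fjnhhf msjvjck yax qhwconzt hcxyhe ahrbp'
Operation: split by spaces
Words found: 'zdolxnqm', 'fjnhhf', 'msjvjck', 'yax', 'qhwconzt', 'hcxyhe', 'ahrbp'
Word count: 7


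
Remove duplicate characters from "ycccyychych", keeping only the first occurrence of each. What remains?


Input: 'ycccyychych'
Operation: keep first occurrence of each character
Scan: s[0]='y' new -> keep; s[1]='c' new -> keep; s[2]='c' seen -> skip; s[3]='c' seen -> skip; s[4]='y' seen -> skip; s[5]='y' seen -> skip; s[6]='c' seen -> skip; s[7]='h' new -> keep; s[8]='y' seen -> skip; s[9]='c' seen -> skip; s[10]='h' seen -> skip
Result: ych


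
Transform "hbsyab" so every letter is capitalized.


Input string: 'hbsyab'
Operation: convert each letter to uppercase
Mapping: 'h'->'H', 'b'->'B', 's'->'S', 'y'->'Y', 'a'->'A', 'b'->'B'
Result: HBSYAB


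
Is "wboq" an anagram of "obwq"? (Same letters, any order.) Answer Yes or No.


String 1: 'obwq' -> sorted: 'boqw'
String 2: 'wboq' -> sorted: 'boqw'
Compare sorted forms: 'boqw' == 'boqw'
Anagram: Yes


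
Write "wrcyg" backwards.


Input string: 'wrcyg'
Operation: reverse character order
Original order: 'w' -> 'r' -> 'c' -> 'y' -> 'g'
Reversed order: 'g' -> 'y' -> 'c' -> 'r' -> 'w'
Result: gycrw


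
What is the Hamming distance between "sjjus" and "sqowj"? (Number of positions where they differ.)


String 1: 'sjjus'
String 2: 'sqowj'
Compare each position: pos 0: 's'=='s', pos 1: 'j'!='q', pos 2: 'j'!='o', pos 3: 'u'!='w', pos 4: 's'!='j'
Differing positions: 4
Hamming distance: 4


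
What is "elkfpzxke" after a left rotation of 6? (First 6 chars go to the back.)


Input: 'elkfpzxke', shift = 6
Operation: split at index 6 and swap parts
Front part s[0:6] = 'elkfpz'
Back part s[6:] = 'xke'
Rotated = back + front = 'xke' + 'elkfpz'
Result: xkeelkfpz


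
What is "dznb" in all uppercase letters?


Input string: 'dznb'
Operation: convert each letter to uppercase
Mapping: 'd'->'D', 'z'->'Z', 'n'->'N', 'b'->'B'
Result: DZNB


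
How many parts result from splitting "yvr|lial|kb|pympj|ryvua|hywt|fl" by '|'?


Input string: 'yvr|lial|kb|pympj|ryvua|hywt|fl'
Delimiter: '|'
Split result: 'yvr', 'lial', 'kb', 'pympj', 'ryvua', 'hywt', 'fl'
Number of parts: 7


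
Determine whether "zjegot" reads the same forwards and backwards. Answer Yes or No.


Input string: 'zjegot'
Reversed: 'togejz'
Compare pairs: s[0]='z' vs s[5]='t' (mismatch), s[1]='j' vs s[4]='o' (mismatch), s[2]='e' vs s[3]='g' (mismatch)
Palindrome: No


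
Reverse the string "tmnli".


Input string: 'tmnli'
Operation: reverse character order
Original order: 't' -> 'm' -> 'n' -> 'l' -> 'i'
Reversed order: 'i' -> 'l' -> 'n' -> 'm' -> 't'
Result: ilnmt


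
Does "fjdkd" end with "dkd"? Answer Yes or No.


Input string: 'fjdkd'
Suffix to check: 'dkd'
Last 3 characters of input: 'dkd'
Match: True
Result: Yes


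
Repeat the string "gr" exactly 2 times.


Input string: 'gr'
Operation: repeat 2 times
Concatenation: 'gr' + 'gr'
Result: grgr


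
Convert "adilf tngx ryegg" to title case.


Input string: 'adilf tngx ryegg'
Operation: capitalize first letter of each word
Word transformations: 'adilf'->'Adilf', 'tngx'->'Tngx', 'ryegg'->'Ryegg'
Result: Adilf Tngx Ryegg


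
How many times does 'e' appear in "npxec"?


Input string: 'npxec'
Target character: 'e'
Scan each position: s[3]='e'
Matches found at indices: 3
Total: 1


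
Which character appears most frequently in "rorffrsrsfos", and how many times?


Input: 'rorffrsrsfos'
Operation: tally each character
Counts: 'f':3, 'o':2, 'r':4, 's':3
Maximum: 'r' appears 4 times


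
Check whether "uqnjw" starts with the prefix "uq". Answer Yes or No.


Input string: 'uqnjw'
Prefix to check: 'uq'
First 2 characters of input: 'uq'
Match: True
Result: Yes


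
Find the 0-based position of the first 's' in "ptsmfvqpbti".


Input string: 'ptsmfvqpbti'
Target: 's'
Scanning left to right: s[0]='p', s[1]='t', s[2]='s'
First match at index: 2


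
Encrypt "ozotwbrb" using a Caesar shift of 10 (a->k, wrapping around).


Input: 'ozotwbrb', shift = 10
Operation: for each letter, (position + 10) mod 26
Mapping: 'o'(14+10=24)->'y', 'z'(25+10=35, 35 mod 26=9)->'j', 'o'(14+10=24)->'y', 't'(19+10=29, 29 mod 26=3)->'d', 'w'(22+10=32, 32 mod 26=6)->'g', 'b'(1+10=11)->'l', 'r'(17+10=27, 27 mod 26=1)->'b', 'b'(1+10=11)->'l'
Result: yjydglbl


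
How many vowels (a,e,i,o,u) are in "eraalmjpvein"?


Input string: 'eraalmjpvein'
Operation: count vowels (a, e, i, o, u)
Scan: s[0]='e' (vowel), s[1]='r', s[2]='a' (vowel), s[3]='a' (vowel), s[4]='l', s[5]='m', s[6]='j', s[7]='p', s[8]='v', s[9]='e' (vowel), s[10]='i' (vowel), s[11]='n'
Vowels found: 5
Result: 5


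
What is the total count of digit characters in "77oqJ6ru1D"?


Input string: '77oqJ6ru1D'
Operation: count digit characters (0-9)
Scan: '7'(digit), '7'(digit), 'o', 'q', 'J', '6'(digit), 'r', 'u', '1'(digit), 'D'
Digits found: 4
Result: 4


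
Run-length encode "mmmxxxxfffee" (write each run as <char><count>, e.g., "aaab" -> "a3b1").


Input: 'mmmxxxxfffee'
Operation: identify consecutive runs
Runs: 'mmm' -> m3, 'xxxx' -> x4, 'fff' -> f3, 'ee' -> e2
Encoded: m3x4f3e2


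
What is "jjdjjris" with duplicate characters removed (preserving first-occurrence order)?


Input: 'jjdjjris'
Operation: keep first occurrence of each character
Scan: s[0]='j' new -> keep; s[1]='j' seen -> skip; s[2]='d' new -> keep; s[3]='j' seen -> skip; s[4]='j' seen -> skip; s[5]='r' new -> keep; s[6]='i' new -> keep; s[7]='s' new -> keep
Result: jdris


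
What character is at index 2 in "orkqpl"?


Input string: 'orkqpl'
Operation: get character at index 2
Index mapping: s[0]='o', s[1]='r', s[2]='k'
Result: 'k'


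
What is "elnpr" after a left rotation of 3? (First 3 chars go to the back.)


Input: 'elnpr', shift = 3
Operation: split at index 3 and swap parts
Front part s[0:3] = 'eln'
Back part s[3:] = 'pr'
Rotated = back + front = 'pr' + 'eln'
Result: preln


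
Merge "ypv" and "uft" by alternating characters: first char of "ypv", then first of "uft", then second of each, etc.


String 1: 'ypv'
String 2: 'uft'
Operation: alternate characters
Pairs: 'y'+'u', 'p'+'f', 'v'+'t'
Result: yupfvt


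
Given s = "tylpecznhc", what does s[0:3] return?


Input string: 'tylpecznhc'
Operation: slice [0:3]
Extract characters: s[0]='t', s[1]='y', s[2]='l'
Result: tyl


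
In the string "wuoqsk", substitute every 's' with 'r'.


Input string: 'wuoqsk'
Operation: replace 's' with 'r'
Positions of 's': 4
After replacement: wuoqrk


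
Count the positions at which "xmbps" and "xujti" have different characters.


String 1: 'xmbps'
String 2: 'xujti'
Compare each position: pos 0: 'x'=='x', pos 1: 'm'!='u', pos 2: 'b'!='j', pos 3: 'p'!='t', pos 4: 's'!='i'
Differing positions: 4
Hamming distance: 4


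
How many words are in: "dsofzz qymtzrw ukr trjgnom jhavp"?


Input string: 'dsofzz qymtzrw ukr trjgnom jhavp'
Operation: split by spaces
Words found: 'dsofzz', 'qymtzrw', 'ukr', 'trjgnom', 'jhavp'
Word count: 5


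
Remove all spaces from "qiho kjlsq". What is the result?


Input string: 'qiho kjlsq'
Operation: remove all spaces
Words: 'qiho', 'kjlsq'
Join without spaces: qihokjlsq


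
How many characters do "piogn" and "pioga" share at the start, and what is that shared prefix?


String 1: 'piogn'
String 2: 'pioga'
Compare position by position:
pos 0: 'p' vs 'p' match
pos 1: 'i' vs 'i' match
pos 2: 'o' vs 'o' match
pos 3: 'g' vs 'g' match
pos 4: 'n' vs 'a' differ -> stop
Longest common prefix: "piog" (length 4)


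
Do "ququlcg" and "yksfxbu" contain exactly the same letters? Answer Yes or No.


String 1: 'ququlcg' -> sorted: 'cglqquu'
String 2: 'yksfxbu' -> sorted: 'bfksuxy'
Compare sorted forms: 'cglqquu' != 'bfksuxy'
Anagram: No


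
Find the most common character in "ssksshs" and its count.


Input: 'ssksshs'
Operation: tally each character
Counts: 'h':1, 'k':1, 's':5
Maximum: 's' appears 5 times


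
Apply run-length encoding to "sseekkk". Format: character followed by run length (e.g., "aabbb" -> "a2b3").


Input: 'sseekkk'
Operation: identify consecutive runs
Runs: 'ss' -> s2, 'ee' -> e2, 'kkk' -> k3
Encoded: s2e2k3


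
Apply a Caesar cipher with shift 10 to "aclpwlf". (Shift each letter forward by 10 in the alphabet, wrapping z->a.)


Input: 'aclpwlf', shift = 10
Operation: for each letter, (position + 10) mod 26
Mapping: 'a'(0+10=10)->'k', 'c'(2+10=12)->'m', 'l'(11+10=21)->'v', 'p'(15+10=25)->'z', 'w'(22+10=32, 32 mod 26=6)->'g', 'l'(11+10=21)->'v', 'f'(5+10=15)->'p'
Result: kmvzgvp


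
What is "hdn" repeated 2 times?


Input string: 'hdn'
Operation: repeat 2 times
Concatenation: 'hdn' + 'hdn'
Result: hdnhdn


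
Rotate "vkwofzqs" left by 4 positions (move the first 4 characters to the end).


Input: 'vkwofzqs', shift = 4
Operation: split at index 4 and swap parts
Front part s[0:4] = 'vkwo'
Back part s[4:] = 'fzqs'
Rotated = back + front = 'fzqs' + 'vkwo'
Result: fzqsvkwo


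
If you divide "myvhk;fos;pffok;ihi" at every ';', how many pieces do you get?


Input string: 'myvhk;fos;pffok;ihi'
Delimiter: ';'
Split result: 'myvhk', 'fos', 'pffok', 'ihi'
Number of parts: 4


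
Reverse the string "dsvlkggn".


Input string: 'dsvlkggn'
Operation: reverse character order
Original order: 'd' -> 's' -> 'v' -> 'l' -> 'k' -> 'g' -> 'g' -> 'n'
Reversed order: 'n' -> 'g' -> 'g' -> 'k' -> 'l' -> 'v' -> 's' -> 'd'
Result: nggklvsd


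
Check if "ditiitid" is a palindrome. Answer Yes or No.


Input string: 'ditiitid'
Reversed: 'ditiitid'
Compare pairs: s[0]='d' vs s[7]='d' (match), s[1]='i' vs s[6]='i' (match), s[2]='t' vs s[5]='t' (match), s[3]='i' vs s[4]='i' (match)
Palindrome: Yes


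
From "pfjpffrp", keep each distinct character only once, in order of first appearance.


Input: 'pfjpffrp'
Operation: keep first occurrence of each character
Scan: s[0]='p' new -> keep; s[1]='f' new -> keep; s[2]='j' new -> keep; s[3]='p' seen -> skip; s[4]='f' seen -> skip; s[5]='f' seen -> skip; s[6]='r' new -> keep; s[7]='p' seen -> skip
Result: pfjr


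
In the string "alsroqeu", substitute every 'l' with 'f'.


Input string: 'alsroqeu'
Operation: replace 'l' with 'f'
Positions of 'l': 1
After replacement: afsroqeu


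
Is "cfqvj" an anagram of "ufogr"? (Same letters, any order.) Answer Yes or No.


String 1: 'ufogr' -> sorted: 'fgoru'
String 2: 'cfqvj' -> sorted: 'cfjqv'
Compare sorted forms: 'fgoru' != 'cfjqv'
Anagram: No


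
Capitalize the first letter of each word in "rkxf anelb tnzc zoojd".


Input string: 'rkxf anelb tnzc zoojd'
Operation: capitalize first letter of each word
Word transformations: 'rkxf'->'Rkxf', 'anelb'->'Anelb', 'tnzc'->'Tnzc', 'zoojd'->'Zoojd'
Result: Rkxf Anelb Tnzc Zoojd


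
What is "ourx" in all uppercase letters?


Input string: 'ourx'
Operation: convert each letter to uppercase
Mapping: 'o'->'O', 'u'->'U', 'r'->'R', 'x'->'X'
Result: OURX


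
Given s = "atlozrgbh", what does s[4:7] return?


Input string: 'atlozrgbh'
Operation: slice [4:7]
Extract characters: s[4]='z', s[5]='r', s[6]='g'
Result: zrg


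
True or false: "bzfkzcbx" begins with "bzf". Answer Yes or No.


Input string: 'bzfkzcbx'
Prefix to check: 'bzf'
First 3 characters of input: 'bzf'
Match: True
Result: Yes


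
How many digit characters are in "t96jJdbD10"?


Input string: 't96jJdbD10'
Operation: count digit characters (0-9)
Scan: 't', '9'(digit), '6'(digit), 'j', 'J', 'd', 'b', 'D', '1'(digit), '0'(digit)
Digits found: 4
Result: 4


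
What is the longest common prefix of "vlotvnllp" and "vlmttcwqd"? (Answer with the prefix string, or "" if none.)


String 1: 'vlotvnllp'
String 2: 'vlmttcwqd'
Compare position by position:
pos 0: 'v' vs 'v' match
pos 1: 'l' vs 'l' match
pos 2: 'o' vs 'm' differ -> stop
Longest common prefix: "vl" (length 2)


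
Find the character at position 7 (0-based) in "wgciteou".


Input string: 'wgciteou'
Operation: get character at index 7
Index mapping: s[0]='w', s[1]='g', s[2]='c', s[3]='i', s[4]='t', s[5]='e', s[6]='o', s[7]='u'
Result: 'u'


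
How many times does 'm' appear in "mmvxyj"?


Input string: 'mmvxyj'
Target character: 'm'
Scan each position: s[0]='m', s[1]='m'
Matches found at indices: 0, 1
Total: 2


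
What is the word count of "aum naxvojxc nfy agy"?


Input string: 'aum naxvojxc nfy agy'
Operation: split by spaces
Words found: 'aum', 'naxvojxc', 'nfy', 'agy'
Word count: 4


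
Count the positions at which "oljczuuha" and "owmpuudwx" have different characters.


String 1: 'oljczuuha'
String 2: 'owmpuudwx'
Compare each position: pos 0: 'o'=='o', pos 1: 'l'!='w', pos 2: 'j'!='m', pos 3: 'c'!='p', pos 4: 'z'!='u', pos 5: 'u'=='u', pos 6: 'u'!='d', pos 7: 'h'!='w', pos 8: 'a'!='x'
Differing positions: 7
Hamming distance: 7


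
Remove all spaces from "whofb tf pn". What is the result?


Input string: 'whofb tf pn'
Operation: remove all spaces
Words: 'whofb', 'tf', 'pn'
Join without spaces: whofbtfpn


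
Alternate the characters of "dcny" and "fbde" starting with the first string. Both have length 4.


String 1: 'dcny'
String 2: 'fbde'
Operation: alternate characters
Pairs: 'd'+'f', 'c'+'b', 'n'+'d', 'y'+'e'
Result: dfcbndye


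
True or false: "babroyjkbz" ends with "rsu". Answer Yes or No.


Input string: 'babroyjkbz'
Suffix to check: 'rsu'
Last 3 characters of input: 'kbz'
Match: False
Result: No


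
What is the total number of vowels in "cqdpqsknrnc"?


Input string: 'cqdpqsknrnc'
Operation: count vowels (a, e, i, o, u)
Scan: s[0]='c', s[1]='q', s[2]='d', s[3]='p', s[4]='q', s[5]='s', s[6]='k', s[7]='n', s[8]='r', s[9]='n', s[10]='c'
Vowels found: 0
Result: 0


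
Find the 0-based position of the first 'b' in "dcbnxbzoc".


Input string: 'dcbnxbzoc'
Target: 'b'
Scanning left to right: s[0]='d', s[1]='c', s[2]='b'
First match at index: 2


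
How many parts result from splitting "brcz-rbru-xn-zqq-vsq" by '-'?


Input string: 'brcz-rbru-xn-zqq-vsq'
Delimiter: '-'
Split result: 'brcz', 'rbru', 'xn', 'zqq', 'vsq'
Number of parts: 5


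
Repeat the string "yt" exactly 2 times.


Input string: 'yt'
Operation: repeat 2 times
Concatenation: 'yt' + 'yt'
Result: ytyt


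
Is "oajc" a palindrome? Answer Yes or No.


Input string: 'oajc'
Reversed: 'cjao'
Compare pairs: s[0]='o' vs s[3]='c' (mismatch), s[1]='a' vs s[2]='j' (mismatch)
Palindrome: No


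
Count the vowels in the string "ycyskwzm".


Input string: 'ycyskwzm'
Operation: count vowels (a, e, i, o, u)
Scan: s[0]='y', s[1]='c', s[2]='y', s[3]='s', s[4]='k', s[5]='w', s[6]='z', s[7]='m'
Vowels found: 0
Result: 0


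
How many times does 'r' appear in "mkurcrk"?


Input string: 'mkurcrk'
Target character: 'r'
Scan each position: s[3]='r', s[5]='r'
Matches found at indices: 3, 5
Total: 2


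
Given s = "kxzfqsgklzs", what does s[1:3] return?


Input string: 'kxzfqsgklzs'
Operation: slice [1:3]
Extract characters: s[1]='x', s[2]='z'
Result: xz


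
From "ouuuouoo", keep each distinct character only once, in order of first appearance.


Input: 'ouuuouoo'
Operation: keep first occurrence of each character
Scan: s[0]='o' new -> keep; s[1]='u' new -> keep; s[2]='u' seen -> skip; s[3]='u' seen -> skip; s[4]='o' seen -> skip; s[5]='u' seen -> skip; s[6]='o' seen -> skip; s[7]='o' seen -> skip
Result: ou


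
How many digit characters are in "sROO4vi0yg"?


Input string: 'sROO4vi0yg'
Operation: count digit characters (0-9)
Scan: 's', 'R', 'O', 'O', '4'(digit), 'v', 'i', '0'(digit), 'y', 'g'
Digits found: 2
Result: 2
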